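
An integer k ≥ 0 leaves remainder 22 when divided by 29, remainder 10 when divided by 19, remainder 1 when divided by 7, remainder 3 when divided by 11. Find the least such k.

38998

From k ≡ 22 (mod 29) write k = 22 + 29t. Substituting into k ≡ 10 (mod 19) gives 29t ≡ 7 (mod 19), and since 10⁻¹ ≡ 2 (mod 19), t ≡ 14. Hence k ≡ 22 + 29·14 = 428 (mod 551).
From k ≡ 428 (mod 551) write k = 428 + 551t. Substituting into k ≡ 1 (mod 7) gives 551t ≡ 0 (mod 7), and since 5⁻¹ ≡ 3 (mod 7), t ≡ 0. Hence k ≡ 428 + 551·0 = 428 (mod 3857).
From k ≡ 428 (mod 3857) write k = 428 + 3857t. Substituting into k ≡ 3 (mod 11) gives 3857t ≡ 4 (mod 11), and since 7⁻¹ ≡ 8 (mod 11), t ≡ 10. Hence k ≡ 428 + 3857·10 = 38998 (mod 42427).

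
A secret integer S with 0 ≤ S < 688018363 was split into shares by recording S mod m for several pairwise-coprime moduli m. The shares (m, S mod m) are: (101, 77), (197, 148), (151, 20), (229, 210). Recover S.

164129319

From S ≡ 77 (mod 101) write S = 77 + 101t. Substituting into S ≡ 148 (mod 197) gives 101t ≡ 71 (mod 197), and since 101⁻¹ ≡ 158 (mod 197), t ≡ 186. Hence S ≡ 77 + 101·186 = 18863 (mod 19897).
From S ≡ 18863 (mod 19897) write S = 18863 + 19897t. Substituting into S ≡ 20 (mod 151) gives 19897t ≡ 32 (mod 151), and since 116⁻¹ ≡ 69 (mod 151), t ≡ 94. Hence S ≡ 18863 + 19897·94 = 1889181 (mod 3004447).
From S ≡ 1889181 (mod 3004447) write S = 1889181 + 3004447t. Substituting into S ≡ 210 (mod 229) gives 3004447t ≡ 50 (mod 229), and since 196⁻¹ ≡ 111 (mod 229), t ≡ 54. Hence S ≡ 1889181 + 3004447·54 = 164129319 (mod 688018363).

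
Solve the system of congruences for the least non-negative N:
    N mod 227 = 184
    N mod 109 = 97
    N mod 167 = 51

1325864

The moduli are pairwise coprime; M = 227·109·167 = 4132081.
M/227 = 18203; 18203 ≡ 43 (mod 227); 43·132 ≡ 1, so inverse 132.
M/109 = 37909; 37909 ≡ 86 (mod 109); 86·90 ≡ 1, so inverse 90.
M/167 = 24743; 24743 ≡ 27 (mod 167); 27·99 ≡ 1, so inverse 99.
N ≡ 184·18203·132 + 97·37909·90 + 51·24743·99 = 897987441.
897987441 mod 4132081 = 1325864.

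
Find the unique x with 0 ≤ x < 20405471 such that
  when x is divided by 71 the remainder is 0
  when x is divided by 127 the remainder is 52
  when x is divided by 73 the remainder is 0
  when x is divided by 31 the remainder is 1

The moduli are pairwise coprime; N = 71·127·73·31 = 20405471.
N/71 = 287401; 287401 ≡ 64 (mod 71); 64·10 ≡ 1, so inverse 10.
N/127 = 160673; 160673 ≡ 18 (mod 127); 18·120 ≡ 1, so inverse 120.
N/73 = 279527; 279527 ≡ 10 (mod 73); 10·22 ≡ 1, so inverse 22.
N/31 = 658241; 658241 ≡ 18 (mod 31); 18·19 ≡ 1, so inverse 19.
x ≡ 0·287401·10 + 52·160673·120 + 0·279527·22 + 1·658241·19 = 1015106099.
1015106099 mod 20405471 = 15238020.

15238020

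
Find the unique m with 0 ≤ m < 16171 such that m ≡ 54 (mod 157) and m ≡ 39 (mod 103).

15283

From m ≡ 54 (mod 157) write m = 54 + 157t. Substituting into m ≡ 39 (mod 103) gives 157t ≡ 88 (mod 103), and since 54⁻¹ ≡ 21 (mod 103), t ≡ 97. Hence m ≡ 54 + 157·97 = 15283 (mod 16171).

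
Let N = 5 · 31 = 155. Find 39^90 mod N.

1

Mod 5: 39 ≡ 4; by Fermat, exponent reduces to 90 mod 4 = 2; 4^2 ≡ 1 (mod 5).
Mod 31: 39 ≡ 8; since 30 | 90, by Fermat 8^90 ≡ 1 (mod 31).
Combine by CRT: x ≡ 1 (mod 5), x ≡ 1 (mod 31) ⇒ x ≡ 1 (mod 155).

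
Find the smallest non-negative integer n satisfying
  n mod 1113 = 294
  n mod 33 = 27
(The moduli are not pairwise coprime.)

gcd(1113, 33) = 3 and 3 | (27 − 294), so the pair is consistent; merging gives n ≡ 4746 (mod 12243), where 12243 = lcm(1113, 33).
The solution is unique modulo lcm(1113, 33) = 12243.

4746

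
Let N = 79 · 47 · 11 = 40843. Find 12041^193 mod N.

Mod 79: 12041 ≡ 33; by Fermat, exponent reduces to 193 mod 78 = 37; 33^37 ≡ 14 (mod 79).
Mod 47: 12041 ≡ 9; by Fermat, exponent reduces to 193 mod 46 = 9; 9^9 ≡ 6 (mod 47).
Mod 11: 12041 ≡ 7; by Fermat, exponent reduces to 193 mod 10 = 3; 7^3 ≡ 2 (mod 11).
Combine by CRT: x ≡ 14 (mod 79), x ≡ 6 (mod 47), x ≡ 2 (mod 11) ⇒ x ≡ 6492 (mod 40843).

6492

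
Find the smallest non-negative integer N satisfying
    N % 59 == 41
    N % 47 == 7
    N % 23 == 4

The moduli are pairwise coprime; M = 59·47·23 = 63779.
M/59 = 1081; 1081 ≡ 19 (mod 59); 19·28 ≡ 1, so inverse 28.
M/47 = 1357; 1357 ≡ 41 (mod 47); 41·39 ≡ 1, so inverse 39.
M/23 = 2773; 2773 ≡ 13 (mod 23); 13·16 ≡ 1, so inverse 16.
N ≡ 41·1081·28 + 7·1357·39 + 4·2773·16 = 1788921.
1788921 mod 63779 = 3109.

3109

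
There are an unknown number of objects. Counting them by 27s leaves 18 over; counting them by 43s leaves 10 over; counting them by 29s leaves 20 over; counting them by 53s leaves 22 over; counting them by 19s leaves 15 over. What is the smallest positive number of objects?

From N ≡ 18 (mod 27) write N = 18 + 27t. Substituting into N ≡ 10 (mod 43) gives 27t ≡ 35 (mod 43), and since 27⁻¹ ≡ 8 (mod 43), t ≡ 22. Hence N ≡ 18 + 27·22 = 612 (mod 1161).
From N ≡ 612 (mod 1161) write N = 612 + 1161t. Substituting into N ≡ 20 (mod 29) gives 1161t ≡ 17 (mod 29), and since 1⁻¹ ≡ 1 (mod 29), t ≡ 17. Hence N ≡ 612 + 1161·17 = 20349 (mod 33669).
From N ≡ 20349 (mod 33669) write N = 20349 + 33669t. Substituting into N ≡ 22 (mod 53) gives 33669t ≡ 25 (mod 53), and since 14⁻¹ ≡ 19 (mod 53), t ≡ 51. Hence N ≡ 20349 + 33669·51 = 1737468 (mod 1784457).
From N ≡ 1737468 (mod 1784457) write N = 1737468 + 1784457t. Substituting into N ≡ 15 (mod 19) gives 1784457t ≡ 2 (mod 19), and since 15⁻¹ ≡ 14 (mod 19), t ≡ 9. Hence N ≡ 1737468 + 1784457·9 = 17797581 (mod 33904683).

17797581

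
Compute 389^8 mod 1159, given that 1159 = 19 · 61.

302

Mod 19: 389 ≡ 9; 9^8 ≡ 17 (mod 19).
Mod 61: 389 ≡ 23; 23^8 ≡ 58 (mod 61).
Combine by CRT: x ≡ 17 (mod 19), x ≡ 58 (mod 61) ⇒ x ≡ 302 (mod 1159).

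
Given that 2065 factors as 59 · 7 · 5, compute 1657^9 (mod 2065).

1287

Mod 59: 1657 ≡ 5; 5^9 ≡ 48 (mod 59).
Mod 7: 1657 ≡ 5; by Fermat, exponent reduces to 9 mod 6 = 3; 5^3 ≡ 6 (mod 7).
Mod 5: 1657 ≡ 2; by Fermat, exponent reduces to 9 mod 4 = 1; 2^1 ≡ 2 (mod 5).
Combine by CRT: x ≡ 48 (mod 59), x ≡ 6 (mod 7), x ≡ 2 (mod 5) ⇒ x ≡ 1287 (mod 2065).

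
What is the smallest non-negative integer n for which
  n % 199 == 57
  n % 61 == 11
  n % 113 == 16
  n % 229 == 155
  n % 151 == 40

15215475780

The moduli are pairwise coprime; M = 199·61·113·229·151 = 47432256353.
M/199 = 238353047; 238353047 ≡ 1 (mod 199), inverse 1.
M/61 = 777577973; 777577973 ≡ 54 (mod 61); 54·26 ≡ 1, so inverse 26.
M/113 = 419754481; 419754481 ≡ 48 (mod 113); 48·73 ≡ 1, so inverse 73.
M/229 = 207127757; 207127757 ≡ 5 (mod 229); 5·46 ≡ 1, so inverse 46.
M/151 = 314120903; 314120903 ≡ 133 (mod 151); 133·109 ≡ 1, so inverse 109.
n ≡ 57·238353047·1 + 11·777577973·26 + 16·419754481·73 + 155·207127757·46 + 40·314120903·109 = 3572634702255.
3572634702255 mod 47432256353 = 15215475780.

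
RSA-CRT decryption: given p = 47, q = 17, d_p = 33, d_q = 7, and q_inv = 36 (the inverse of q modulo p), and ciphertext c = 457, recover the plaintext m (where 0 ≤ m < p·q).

331

m₁ = c^(d_p) mod p: c ≡ 34 (mod 47), and 34^33 mod 47 = 2.
m₂ = c^(d_q) mod q: c ≡ 15 (mod 17), and 15^7 mod 17 = 8.
h = q_inv·(m₁ − m₂) mod p = 36·(2 − 8) mod 47 = 19.
m = m₂ + h·q = 8 + 19·17 = 331.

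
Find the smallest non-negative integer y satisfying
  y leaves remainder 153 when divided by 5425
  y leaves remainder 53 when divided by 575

gcd(5425, 575) = 25 and 25 | (53 − 153), so the pair is consistent; merging gives y ≡ 97803 (mod 124775), where 124775 = lcm(5425, 575).
The solution is unique modulo lcm(5425, 575) = 124775.

97803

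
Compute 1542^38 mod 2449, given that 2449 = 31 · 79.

605

Mod 31: 1542 ≡ 23; by Fermat, exponent reduces to 38 mod 30 = 8; 23^8 ≡ 16 (mod 31).
Mod 79: 1542 ≡ 41; 41^38 ≡ 52 (mod 79).
Combine by CRT: x ≡ 16 (mod 31), x ≡ 52 (mod 79) ⇒ x ≡ 605 (mod 2449).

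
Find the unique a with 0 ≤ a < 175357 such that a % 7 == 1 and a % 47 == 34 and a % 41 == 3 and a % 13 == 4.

The moduli are pairwise coprime; N = 7·47·41·13 = 175357.
N/7 = 25051; 25051 ≡ 5 (mod 7); 5·3 ≡ 1, so inverse 3.
N/47 = 3731; 3731 ≡ 18 (mod 47); 18·34 ≡ 1, so inverse 34.
N/41 = 4277; 4277 ≡ 13 (mod 41); 13·19 ≡ 1, so inverse 19.
N/13 = 13489; 13489 ≡ 8 (mod 13); 8·5 ≡ 1, so inverse 5.
a ≡ 1·25051·3 + 34·3731·34 + 3·4277·19 + 4·13489·5 = 4901758.
4901758 mod 175357 = 167119.

167119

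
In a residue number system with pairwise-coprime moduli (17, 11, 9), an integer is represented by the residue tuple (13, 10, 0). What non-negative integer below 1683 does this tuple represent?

Combine the congruences pairwise.
From x ≡ 13 (mod 17) write x = 13 + 17t. Substituting into x ≡ 10 (mod 11) gives 17t ≡ 8 (mod 11), and since 6⁻¹ ≡ 2 (mod 11), t ≡ 5. Hence x ≡ 13 + 17·5 = 98 (mod 187).
From x ≡ 98 (mod 187) write x = 98 + 187t. Substituting into x ≡ 0 (mod 9) gives 187t ≡ 1 (mod 9), and since 7⁻¹ ≡ 4 (mod 9), t ≡ 4. Hence x ≡ 98 + 187·4 = 846 (mod 1683).

846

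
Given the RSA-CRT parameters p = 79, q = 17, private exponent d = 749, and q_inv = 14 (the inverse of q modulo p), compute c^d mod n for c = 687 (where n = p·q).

d_p = d mod (p−1) = 749 mod 78 = 47; d_q = d mod (q−1) = 13.
m₁ = c^(d_p) mod p: c ≡ 55 (mod 79), and 55^47 mod 79 = 23.
m₂ = c^(d_q) mod q: c ≡ 7 (mod 17), and 7^13 mod 17 = 6.
h = q_inv·(m₁ − m₂) mod p = 14·(23 − 6) mod 79 = 1.
m = m₂ + h·q = 6 + 1·17 = 23.

23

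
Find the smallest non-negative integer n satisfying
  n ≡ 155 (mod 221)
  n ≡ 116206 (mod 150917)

Combine the congruences pairwise.
gcd(221, 150917) = 13 and 13 | (116206 − 155), so the pair is consistent; merging gives n ≡ 267123 (mod 2565589), where 2565589 = lcm(221, 150917).
The solution is unique modulo lcm(221, 150917) = 2565589.

267123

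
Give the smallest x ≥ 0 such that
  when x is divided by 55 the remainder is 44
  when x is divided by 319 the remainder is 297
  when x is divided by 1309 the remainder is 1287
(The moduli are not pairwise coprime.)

37939

Combine the congruences pairwise.
gcd(55, 319) = 11 and 11 | (297 − 44), so the pair is consistent; merging gives x ≡ 1254 (mod 1595), where 1595 = lcm(55, 319).
gcd(1595, 1309) = 11 and 11 | (1287 − 1254), so the pair is consistent; merging gives x ≡ 37939 (mod 189805), where 189805 = lcm(1595, 1309).
The solution is unique modulo lcm(55, 319, 1309) = 189805.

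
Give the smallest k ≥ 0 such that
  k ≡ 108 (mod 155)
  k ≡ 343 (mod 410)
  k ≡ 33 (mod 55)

73733

Combine the congruences pairwise.
gcd(155, 410) = 5 and 5 | (343 − 108), so the pair is consistent; merging gives k ≡ 10183 (mod 12710), where 12710 = lcm(155, 410).
gcd(12710, 55) = 5 and 5 | (33 − 10183), so the pair is consistent; merging gives k ≡ 73733 (mod 139810), where 139810 = lcm(12710, 55).
The solution is unique modulo lcm(155, 410, 55) = 139810.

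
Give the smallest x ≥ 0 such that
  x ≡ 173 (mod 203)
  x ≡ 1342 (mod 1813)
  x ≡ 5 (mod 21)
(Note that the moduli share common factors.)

Combine the congruences pairwise.
gcd(203, 1813) = 7 and 7 | (1342 − 173), so the pair is consistent; merging gives x ≡ 21285 (mod 52577), where 52577 = lcm(203, 1813).
gcd(52577, 21) = 7 and 7 | (5 − 21285), so the pair is consistent; merging gives x ≡ 73862 (mod 157731), where 157731 = lcm(52577, 21).
The solution is unique modulo lcm(203, 1813, 21) = 157731.

73862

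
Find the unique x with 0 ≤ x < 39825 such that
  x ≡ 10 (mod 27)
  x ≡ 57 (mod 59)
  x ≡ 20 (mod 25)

The moduli are pairwise coprime; N = 27·59·25 = 39825.
N/27 = 1475; 1475 ≡ 17 (mod 27); 17·8 ≡ 1, so inverse 8.
N/59 = 675; 675 ≡ 26 (mod 59); 26·25 ≡ 1, so inverse 25.
N/25 = 1593; 1593 ≡ 18 (mod 25); 18·7 ≡ 1, so inverse 7.
x ≡ 10·1475·8 + 57·675·25 + 20·1593·7 = 1302895.
1302895 mod 39825 = 28495.

28495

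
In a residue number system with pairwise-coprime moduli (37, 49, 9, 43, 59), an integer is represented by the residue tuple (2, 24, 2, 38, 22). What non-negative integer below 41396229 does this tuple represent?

18581069

The moduli are pairwise coprime; N = 37·49·9·43·59 = 41396229.
N/37 = 1118817; 1118817 ≡ 11 (mod 37); 11·27 ≡ 1, so inverse 27.
N/49 = 844821; 844821 ≡ 12 (mod 49); 12·45 ≡ 1, so inverse 45.
N/9 = 4599581; 4599581 ≡ 5 (mod 9); 5·2 ≡ 1, so inverse 2.
N/43 = 962703; 962703 ≡ 19 (mod 43); 19·34 ≡ 1, so inverse 34.
N/59 = 701631; 701631 ≡ 3 (mod 59); 3·20 ≡ 1, so inverse 20.
x ≡ 2·1118817·27 + 24·844821·45 + 2·4599581·2 + 38·962703·34 + 22·701631·20 = 2543751038.
2543751038 mod 41396229 = 18581069.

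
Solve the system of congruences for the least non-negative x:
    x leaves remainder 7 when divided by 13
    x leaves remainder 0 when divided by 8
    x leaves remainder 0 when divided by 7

From x ≡ 7 (mod 13) write x = 7 + 13t. Substituting into x ≡ 0 (mod 8) gives 13t ≡ 1 (mod 8), and since 5⁻¹ ≡ 5 (mod 8), t ≡ 5. Hence x ≡ 7 + 13·5 = 72 (mod 104).
From x ≡ 72 (mod 104) write x = 72 + 104t. Substituting into x ≡ 0 (mod 7) gives 104t ≡ 5 (mod 7), and since 6⁻¹ ≡ 6 (mod 7), t ≡ 2. Hence x ≡ 72 + 104·2 = 280 (mod 728).

280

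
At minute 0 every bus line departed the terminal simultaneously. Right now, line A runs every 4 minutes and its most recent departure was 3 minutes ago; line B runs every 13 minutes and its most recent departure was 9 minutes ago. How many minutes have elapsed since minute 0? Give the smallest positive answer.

35

Combine the congruences pairwise.
From t ≡ 3 (mod 4) write t = 3 + 4s. Substituting into t ≡ 9 (mod 13) gives 4s ≡ 6 (mod 13), and since 4⁻¹ ≡ 10 (mod 13), s ≡ 8. Hence t ≡ 3 + 4·8 = 35 (mod 52).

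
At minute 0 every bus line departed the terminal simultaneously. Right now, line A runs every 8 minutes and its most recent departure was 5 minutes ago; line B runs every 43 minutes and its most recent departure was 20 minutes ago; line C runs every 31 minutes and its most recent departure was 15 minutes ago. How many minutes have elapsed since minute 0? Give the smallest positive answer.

From t ≡ 5 (mod 8) write t = 5 + 8s. Substituting into t ≡ 20 (mod 43) gives 8s ≡ 15 (mod 43), and since 8⁻¹ ≡ 27 (mod 43), s ≡ 18. Hence t ≡ 5 + 8·18 = 149 (mod 344).
From t ≡ 149 (mod 344) write t = 149 + 344s. Substituting into t ≡ 15 (mod 31) gives 344s ≡ 21 (mod 31), and since 3⁻¹ ≡ 21 (mod 31), s ≡ 7. Hence t ≡ 149 + 344·7 = 2557 (mod 10664).

2557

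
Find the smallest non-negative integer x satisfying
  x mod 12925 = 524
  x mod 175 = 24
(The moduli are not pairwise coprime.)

gcd(12925, 175) = 25 and 25 | (24 − 524), so the pair is consistent; merging gives x ≡ 78074 (mod 90475), where 90475 = lcm(12925, 175).
The solution is unique modulo lcm(12925, 175) = 90475.

78074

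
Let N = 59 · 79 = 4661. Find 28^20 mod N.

366

Mod 59: 28 ≡ 28; 28^20 ≡ 12 (mod 59).
Mod 79: 28 ≡ 28; 28^20 ≡ 50 (mod 79).
Combine by CRT: x ≡ 12 (mod 59), x ≡ 50 (mod 79) ⇒ x ≡ 366 (mod 4661).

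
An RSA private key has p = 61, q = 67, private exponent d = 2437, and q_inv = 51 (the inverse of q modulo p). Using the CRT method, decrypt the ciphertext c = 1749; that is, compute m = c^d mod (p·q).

d_p = d mod (p−1) = 2437 mod 60 = 37; d_q = d mod (q−1) = 61.
m₁ = c^(d_p) mod p: c ≡ 41 (mod 61), and 41^37 mod 61 = 27.
m₂ = c^(d_q) mod q: c ≡ 7 (mod 67), and 7^61 mod 67 = 20.
h = q_inv·(m₁ − m₂) mod p = 51·(27 − 20) mod 61 = 52.
m = m₂ + h·q = 20 + 52·67 = 3504.

3504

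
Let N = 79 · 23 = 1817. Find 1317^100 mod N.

742

Mod 79: 1317 ≡ 53; by Fermat, exponent reduces to 100 mod 78 = 22; 53^22 ≡ 31 (mod 79).
Mod 23: 1317 ≡ 6; by Fermat, exponent reduces to 100 mod 22 = 12; 6^12 ≡ 6 (mod 23).
Combine by CRT: x ≡ 31 (mod 79), x ≡ 6 (mod 23) ⇒ x ≡ 742 (mod 1817).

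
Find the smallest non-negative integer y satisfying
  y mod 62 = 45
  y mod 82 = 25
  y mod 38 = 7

gcd(62, 82) = 2 and 2 | (25 − 45), so the pair is consistent; merging gives y ≡ 107 (mod 2542), where 2542 = lcm(62, 82).
gcd(2542, 38) = 2 and 2 | (7 − 107), so the pair is consistent; merging gives y ≡ 15359 (mod 48298), where 48298 = lcm(2542, 38).
The solution is unique modulo lcm(62, 82, 38) = 48298.

15359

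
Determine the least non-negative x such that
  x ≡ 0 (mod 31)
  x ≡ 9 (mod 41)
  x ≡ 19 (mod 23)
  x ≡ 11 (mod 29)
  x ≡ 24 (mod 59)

6584896

From x ≡ 0 (mod 31) write x = 0 + 31t. Substituting into x ≡ 9 (mod 41) gives 31t ≡ 9 (mod 41), and since 31⁻¹ ≡ 4 (mod 41), t ≡ 36. Hence x ≡ 0 + 31·36 = 1116 (mod 1271).
From x ≡ 1116 (mod 1271) write x = 1116 + 1271t. Substituting into x ≡ 19 (mod 23) gives 1271t ≡ 7 (mod 23), and since 6⁻¹ ≡ 4 (mod 23), t ≡ 5. Hence x ≡ 1116 + 1271·5 = 7471 (mod 29233).
From x ≡ 7471 (mod 29233) write x = 7471 + 29233t. Substituting into x ≡ 11 (mod 29) gives 29233t ≡ 22 (mod 29), and since 1⁻¹ ≡ 1 (mod 29), t ≡ 22. Hence x ≡ 7471 + 29233·22 = 650597 (mod 847757).
From x ≡ 650597 (mod 847757) write x = 650597 + 847757t. Substituting into x ≡ 24 (mod 59) gives 847757t ≡ 20 (mod 59), and since 45⁻¹ ≡ 21 (mod 59), t ≡ 7. Hence x ≡ 650597 + 847757·7 = 6584896 (mod 50017663).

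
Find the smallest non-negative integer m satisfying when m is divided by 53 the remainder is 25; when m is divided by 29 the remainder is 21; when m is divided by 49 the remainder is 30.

22815

Combine the congruences pairwise.
From m ≡ 25 (mod 53) write m = 25 + 53t. Substituting into m ≡ 21 (mod 29) gives 53t ≡ 25 (mod 29), and since 24⁻¹ ≡ 23 (mod 29), t ≡ 24. Hence m ≡ 25 + 53·24 = 1297 (mod 1537).
From m ≡ 1297 (mod 1537) write m = 1297 + 1537t. Substituting into m ≡ 30 (mod 49) gives 1537t ≡ 7 (mod 49), and since 18⁻¹ ≡ 30 (mod 49), t ≡ 14. Hence m ≡ 1297 + 1537·14 = 22815 (mod 75313).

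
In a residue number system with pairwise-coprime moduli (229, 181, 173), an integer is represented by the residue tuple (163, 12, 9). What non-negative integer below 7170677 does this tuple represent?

From x ≡ 163 (mod 229) write x = 163 + 229t. Substituting into x ≡ 12 (mod 181) gives 229t ≡ 30 (mod 181), and since 48⁻¹ ≡ 132 (mod 181), t ≡ 159. Hence x ≡ 163 + 229·159 = 36574 (mod 41449).
From x ≡ 36574 (mod 41449) write x = 36574 + 41449t. Substituting into x ≡ 9 (mod 173) gives 41449t ≡ 111 (mod 173), and since 102⁻¹ ≡ 134 (mod 173), t ≡ 169. Hence x ≡ 36574 + 41449·169 = 7041455 (mod 7170677).

7041455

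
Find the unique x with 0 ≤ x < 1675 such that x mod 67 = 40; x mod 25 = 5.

Combine the congruences pairwise.
From x ≡ 40 (mod 67) write x = 40 + 67t. Substituting into x ≡ 5 (mod 25) gives 67t ≡ 15 (mod 25), and since 17⁻¹ ≡ 3 (mod 25), t ≡ 20. Hence x ≡ 40 + 67·20 = 1380 (mod 1675).

1380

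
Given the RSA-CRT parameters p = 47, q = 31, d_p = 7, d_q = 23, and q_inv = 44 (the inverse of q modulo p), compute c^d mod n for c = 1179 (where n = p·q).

404

m₁ = c^(d_p) mod p: c ≡ 4 (mod 47), and 4^7 mod 47 = 28.
m₂ = c^(d_q) mod q: c ≡ 1 (mod 31), and 1^23 mod 31 = 1.
h = q_inv·(m₁ − m₂) mod p = 44·(28 − 1) mod 47 = 13.
m = m₂ + h·q = 1 + 13·31 = 404.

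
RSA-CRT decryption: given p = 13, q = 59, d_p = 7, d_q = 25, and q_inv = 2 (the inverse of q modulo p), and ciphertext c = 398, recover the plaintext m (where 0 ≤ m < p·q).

629

m₁ = c^(d_p) mod p: c ≡ 8 (mod 13), and 8^7 mod 13 = 5.
m₂ = c^(d_q) mod q: c ≡ 44 (mod 59), and 44^25 mod 59 = 39.
h = q_inv·(m₁ − m₂) mod p = 2·(5 − 39) mod 13 = 10.
m = m₂ + h·q = 39 + 10·59 = 629.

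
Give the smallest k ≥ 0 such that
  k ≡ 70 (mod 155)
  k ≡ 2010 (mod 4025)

66410

gcd(155, 4025) = 5 and 5 | (2010 − 70), so the pair is consistent; merging gives k ≡ 66410 (mod 124775), where 124775 = lcm(155, 4025).
The solution is unique modulo lcm(155, 4025) = 124775.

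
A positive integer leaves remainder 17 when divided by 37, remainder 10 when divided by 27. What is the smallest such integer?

Combine the congruences pairwise.
From N ≡ 17 (mod 37) write N = 17 + 37t. Substituting into N ≡ 10 (mod 27) gives 37t ≡ 20 (mod 27), and since 10⁻¹ ≡ 19 (mod 27), t ≡ 2. Hence N ≡ 17 + 37·2 = 91 (mod 999).

91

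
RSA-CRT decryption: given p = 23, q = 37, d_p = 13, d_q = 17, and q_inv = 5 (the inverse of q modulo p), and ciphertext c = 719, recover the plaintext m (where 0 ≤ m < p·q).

m₁ = c^(d_p) mod p: c ≡ 6 (mod 23), and 6^13 mod 23 = 13.
m₂ = c^(d_q) mod q: c ≡ 16 (mod 37), and 16^17 mod 37 = 7.
h = q_inv·(m₁ − m₂) mod p = 5·(13 − 7) mod 23 = 7.
m = m₂ + h·q = 7 + 7·37 = 266.

266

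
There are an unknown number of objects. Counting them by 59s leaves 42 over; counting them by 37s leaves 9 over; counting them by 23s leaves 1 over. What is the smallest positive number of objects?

From N ≡ 42 (mod 59) write N = 42 + 59t. Substituting into N ≡ 9 (mod 37) gives 59t ≡ 4 (mod 37), and since 22⁻¹ ≡ 32 (mod 37), t ≡ 17. Hence N ≡ 42 + 59·17 = 1045 (mod 2183).
From N ≡ 1045 (mod 2183) write N = 1045 + 2183t. Substituting into N ≡ 1 (mod 23) gives 2183t ≡ 14 (mod 23), and since 21⁻¹ ≡ 11 (mod 23), t ≡ 16. Hence N ≡ 1045 + 2183·16 = 35973 (mod 50209).

35973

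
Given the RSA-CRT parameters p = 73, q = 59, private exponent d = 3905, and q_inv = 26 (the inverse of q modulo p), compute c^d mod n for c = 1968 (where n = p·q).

d_p = d mod (p−1) = 3905 mod 72 = 17; d_q = d mod (q−1) = 19.
m₁ = c^(d_p) mod p: c ≡ 70 (mod 73), and 70^17 mod 73 = 49.
m₂ = c^(d_q) mod q: c ≡ 21 (mod 59), and 21^19 mod 59 = 46.
h = q_inv·(m₁ − m₂) mod p = 26·(49 − 46) mod 73 = 5.
m = m₂ + h·q = 46 + 5·59 = 341.

341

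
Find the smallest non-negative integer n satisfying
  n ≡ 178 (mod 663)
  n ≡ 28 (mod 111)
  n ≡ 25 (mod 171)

gcd(663, 111) = 3 and 3 | (28 − 178), so the pair is consistent; merging gives n ≡ 8797 (mod 24531), where 24531 = lcm(663, 111).
gcd(24531, 171) = 3 and 3 | (25 − 8797), so the pair is consistent; merging gives n ≡ 1014568 (mod 1398267), where 1398267 = lcm(24531, 171).
The solution is unique modulo lcm(663, 111, 171) = 1398267.

1014568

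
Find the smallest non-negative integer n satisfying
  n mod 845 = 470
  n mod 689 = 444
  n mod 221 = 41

gcd(845, 689) = 13 and 13 | (444 − 470), so the pair is consistent; merging gives n ≡ 37650 (mod 44785), where 44785 = lcm(845, 689).
gcd(44785, 221) = 13 and 13 | (41 − 37650), so the pair is consistent; merging gives n ≡ 440715 (mod 761345), where 761345 = lcm(44785, 221).
The solution is unique modulo lcm(845, 689, 221) = 761345.

440715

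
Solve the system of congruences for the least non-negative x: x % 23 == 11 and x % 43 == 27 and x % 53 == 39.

51025

From x ≡ 11 (mod 23) write x = 11 + 23t. Substituting into x ≡ 27 (mod 43) gives 23t ≡ 16 (mod 43), and since 23⁻¹ ≡ 15 (mod 43), t ≡ 25. Hence x ≡ 11 + 23·25 = 586 (mod 989).
From x ≡ 586 (mod 989) write x = 586 + 989t. Substituting into x ≡ 39 (mod 53) gives 989t ≡ 36 (mod 53), and since 35⁻¹ ≡ 50 (mod 53), t ≡ 51. Hence x ≡ 586 + 989·51 = 51025 (mod 52417).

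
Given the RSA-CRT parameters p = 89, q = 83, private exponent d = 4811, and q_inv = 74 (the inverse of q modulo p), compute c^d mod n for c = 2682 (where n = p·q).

d_p = d mod (p−1) = 4811 mod 88 = 59; d_q = d mod (q−1) = 55.
m₁ = c^(d_p) mod p: c ≡ 12 (mod 89), and 12^59 mod 89 = 37.
m₂ = c^(d_q) mod q: c ≡ 26 (mod 83), and 26^55 mod 83 = 44.
h = q_inv·(m₁ − m₂) mod p = 74·(37 − 44) mod 89 = 16.
m = m₂ + h·q = 44 + 16·83 = 1372.

1372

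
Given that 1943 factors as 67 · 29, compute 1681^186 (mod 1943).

1335

Mod 67: 1681 ≡ 6; by Fermat, exponent reduces to 186 mod 66 = 54; 6^54 ≡ 62 (mod 67).
Mod 29: 1681 ≡ 28; by Fermat, exponent reduces to 186 mod 28 = 18; 28^18 ≡ 1 (mod 29).
Combine by CRT: x ≡ 62 (mod 67), x ≡ 1 (mod 29) ⇒ x ≡ 1335 (mod 1943).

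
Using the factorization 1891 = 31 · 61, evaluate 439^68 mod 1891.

Mod 31: 439 ≡ 5; by Fermat, exponent reduces to 68 mod 30 = 8; 5^8 ≡ 25 (mod 31).
Mod 61: 439 ≡ 12; by Fermat, exponent reduces to 68 mod 60 = 8; 12^8 ≡ 16 (mod 61).
Combine by CRT: x ≡ 25 (mod 31), x ≡ 16 (mod 61) ⇒ x ≡ 1358 (mod 1891).

1358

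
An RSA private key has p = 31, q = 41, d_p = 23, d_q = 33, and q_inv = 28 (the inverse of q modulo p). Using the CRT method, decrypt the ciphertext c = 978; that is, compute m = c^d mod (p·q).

106

m₁ = c^(d_p) mod p: c ≡ 17 (mod 31), and 17^23 mod 31 = 13.
m₂ = c^(d_q) mod q: c ≡ 35 (mod 41), and 35^33 mod 41 = 24.
h = q_inv·(m₁ − m₂) mod p = 28·(13 − 24) mod 31 = 2.
m = m₂ + h·q = 24 + 2·41 = 106.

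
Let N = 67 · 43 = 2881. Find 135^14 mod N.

Mod 67: 135 ≡ 1; 1^14 ≡ 1 (mod 67).
Mod 43: 135 ≡ 6; 6^14 ≡ 36 (mod 43).
Combine by CRT: x ≡ 1 (mod 67), x ≡ 36 (mod 43) ⇒ x ≡ 939 (mod 2881).

939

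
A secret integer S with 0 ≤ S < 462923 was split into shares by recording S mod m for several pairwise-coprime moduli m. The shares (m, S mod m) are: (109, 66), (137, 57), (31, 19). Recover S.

From S ≡ 66 (mod 109) write S = 66 + 109t. Substituting into S ≡ 57 (mod 137) gives 109t ≡ 128 (mod 137), and since 109⁻¹ ≡ 44 (mod 137), t ≡ 15. Hence S ≡ 66 + 109·15 = 1701 (mod 14933).
From S ≡ 1701 (mod 14933) write S = 1701 + 14933t. Substituting into S ≡ 19 (mod 31) gives 14933t ≡ 23 (mod 31), and since 22⁻¹ ≡ 24 (mod 31), t ≡ 25. Hence S ≡ 1701 + 14933·25 = 375026 (mod 462923).

375026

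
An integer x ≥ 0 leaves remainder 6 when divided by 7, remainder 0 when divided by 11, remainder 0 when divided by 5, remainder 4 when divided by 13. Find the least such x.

1980

The moduli are pairwise coprime; N = 7·11·5·13 = 5005.
N/7 = 715; 715 ≡ 1 (mod 7), inverse 1.
N/11 = 455; 455 ≡ 4 (mod 11); 4·3 ≡ 1, so inverse 3.
N/5 = 1001; 1001 ≡ 1 (mod 5), inverse 1.
N/13 = 385; 385 ≡ 8 (mod 13); 8·5 ≡ 1, so inverse 5.
x ≡ 6·715·1 + 0·455·3 + 0·1001·1 + 4·385·5 = 11990.
11990 mod 5005 = 1980.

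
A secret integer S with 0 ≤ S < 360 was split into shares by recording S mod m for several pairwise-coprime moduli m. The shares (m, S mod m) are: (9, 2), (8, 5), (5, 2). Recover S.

317

The moduli are pairwise coprime; N = 9·8·5 = 360.
N/9 = 40; 40 ≡ 4 (mod 9); 4·7 ≡ 1, so inverse 7.
N/8 = 45; 45 ≡ 5 (mod 8); 5·5 ≡ 1, so inverse 5.
N/5 = 72; 72 ≡ 2 (mod 5); 2·3 ≡ 1, so inverse 3.
S ≡ 2·40·7 + 5·45·5 + 2·72·3 = 2117.
2117 mod 360 = 317.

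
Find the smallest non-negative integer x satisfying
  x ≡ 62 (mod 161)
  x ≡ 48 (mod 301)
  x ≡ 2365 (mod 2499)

542149

gcd(161, 301) = 7 and 7 | (48 − 62), so the pair is consistent; merging gives x ≡ 2155 (mod 6923), where 6923 = lcm(161, 301).
gcd(6923, 2499) = 7 and 7 | (2365 − 2155), so the pair is consistent; merging gives x ≡ 542149 (mod 2471511), where 2471511 = lcm(6923, 2499).
The solution is unique modulo lcm(161, 301, 2499) = 2471511.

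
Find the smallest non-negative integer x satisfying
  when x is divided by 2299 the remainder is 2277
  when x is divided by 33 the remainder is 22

4576

Combine the congruences pairwise.
gcd(2299, 33) = 11 and 11 | (22 − 2277), so the pair is consistent; merging gives x ≡ 4576 (mod 6897), where 6897 = lcm(2299, 33).
The solution is unique modulo lcm(2299, 33) = 6897.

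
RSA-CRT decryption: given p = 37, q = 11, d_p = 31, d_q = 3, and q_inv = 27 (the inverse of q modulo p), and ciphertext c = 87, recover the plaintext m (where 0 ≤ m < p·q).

351

m₁ = c^(d_p) mod p: c ≡ 13 (mod 37), and 13^31 mod 37 = 18.
m₂ = c^(d_q) mod q: c ≡ 10 (mod 11), and 10^3 mod 11 = 10.
h = q_inv·(m₁ − m₂) mod p = 27·(18 − 10) mod 37 = 31.
m = m₂ + h·q = 10 + 31·11 = 351.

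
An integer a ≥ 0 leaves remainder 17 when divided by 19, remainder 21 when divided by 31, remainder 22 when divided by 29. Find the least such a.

1385

The moduli are pairwise coprime; N = 19·31·29 = 17081.
N/19 = 899; 899 ≡ 6 (mod 19); 6·16 ≡ 1, so inverse 16.
N/31 = 551; 551 ≡ 24 (mod 31); 24·22 ≡ 1, so inverse 22.
N/29 = 589; 589 ≡ 9 (mod 29); 9·13 ≡ 1, so inverse 13.
a ≡ 17·899·16 + 21·551·22 + 22·589·13 = 667544.
667544 mod 17081 = 1385.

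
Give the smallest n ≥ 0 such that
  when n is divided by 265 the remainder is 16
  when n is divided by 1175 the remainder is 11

Combine the congruences pairwise.
gcd(265, 1175) = 5 and 5 | (11 − 16), so the pair is consistent; merging gives n ≡ 35261 (mod 62275), where 62275 = lcm(265, 1175).
The solution is unique modulo lcm(265, 1175) = 62275.

35261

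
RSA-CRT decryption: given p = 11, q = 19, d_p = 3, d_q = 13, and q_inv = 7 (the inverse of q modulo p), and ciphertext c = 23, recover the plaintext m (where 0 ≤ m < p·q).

199

m₁ = c^(d_p) mod p: c ≡ 1 (mod 11), and 1^3 mod 11 = 1.
m₂ = c^(d_q) mod q: c ≡ 4 (mod 19), and 4^13 mod 19 = 9.
h = q_inv·(m₁ − m₂) mod p = 7·(1 − 9) mod 11 = 10.
m = m₂ + h·q = 9 + 10·19 = 199.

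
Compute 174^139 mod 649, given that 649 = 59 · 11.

Mod 59: 174 ≡ 56; by Fermat, exponent reduces to 139 mod 58 = 23; 56^23 ≡ 14 (mod 59).
Mod 11: 174 ≡ 9; by Fermat, exponent reduces to 139 mod 10 = 9; 9^9 ≡ 5 (mod 11).
Combine by CRT: x ≡ 14 (mod 59), x ≡ 5 (mod 11) ⇒ x ≡ 368 (mod 649).

368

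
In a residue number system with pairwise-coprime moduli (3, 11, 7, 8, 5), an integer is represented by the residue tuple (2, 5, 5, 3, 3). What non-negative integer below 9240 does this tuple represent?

4163

The moduli are pairwise coprime; N = 3·11·7·8·5 = 9240.
N/3 = 3080; 3080 ≡ 2 (mod 3); 2·2 ≡ 1, so inverse 2.
N/11 = 840; 840 ≡ 4 (mod 11); 4·3 ≡ 1, so inverse 3.
N/7 = 1320; 1320 ≡ 4 (mod 7); 4·2 ≡ 1, so inverse 2.
N/8 = 1155; 1155 ≡ 3 (mod 8); 3·3 ≡ 1, so inverse 3.
N/5 = 1848; 1848 ≡ 3 (mod 5); 3·2 ≡ 1, so inverse 2.
x ≡ 2·3080·2 + 5·840·3 + 5·1320·2 + 3·1155·3 + 3·1848·2 = 59603.
59603 mod 9240 = 4163.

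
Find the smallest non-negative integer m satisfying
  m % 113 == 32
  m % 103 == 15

From m ≡ 32 (mod 113) write m = 32 + 113t. Substituting into m ≡ 15 (mod 103) gives 113t ≡ 86 (mod 103), and since 10⁻¹ ≡ 31 (mod 103), t ≡ 91. Hence m ≡ 32 + 113·91 = 10315 (mod 11639).

10315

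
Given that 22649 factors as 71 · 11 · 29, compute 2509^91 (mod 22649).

5237

Mod 71: 2509 ≡ 24; by Fermat, exponent reduces to 91 mod 70 = 21; 24^21 ≡ 54 (mod 71).
Mod 11: 2509 ≡ 1; by Fermat, exponent reduces to 91 mod 10 = 1; 1^1 ≡ 1 (mod 11).
Mod 29: 2509 ≡ 15; by Fermat, exponent reduces to 91 mod 28 = 7; 15^7 ≡ 17 (mod 29).
Combine by CRT: x ≡ 54 (mod 71), x ≡ 1 (mod 11), x ≡ 17 (mod 29) ⇒ x ≡ 5237 (mod 22649).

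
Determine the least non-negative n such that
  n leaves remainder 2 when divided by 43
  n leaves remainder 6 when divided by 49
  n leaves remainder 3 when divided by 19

The moduli are pairwise coprime; M = 43·49·19 = 40033.
M/43 = 931; 931 ≡ 28 (mod 43); 28·20 ≡ 1, so inverse 20.
M/49 = 817; 817 ≡ 33 (mod 49); 33·3 ≡ 1, so inverse 3.
M/19 = 2107; 2107 ≡ 17 (mod 19); 17·9 ≡ 1, so inverse 9.
n ≡ 2·931·20 + 6·817·3 + 3·2107·9 = 108835.
108835 mod 40033 = 28769.

28769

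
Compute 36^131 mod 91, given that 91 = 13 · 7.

Mod 13: 36 ≡ 10; by Fermat, exponent reduces to 131 mod 12 = 11; 10^11 ≡ 4 (mod 13).
Mod 7: 36 ≡ 1; by Fermat, exponent reduces to 131 mod 6 = 5; 1^5 ≡ 1 (mod 7).
Combine by CRT: x ≡ 4 (mod 13), x ≡ 1 (mod 7) ⇒ x ≡ 43 (mod 91).

43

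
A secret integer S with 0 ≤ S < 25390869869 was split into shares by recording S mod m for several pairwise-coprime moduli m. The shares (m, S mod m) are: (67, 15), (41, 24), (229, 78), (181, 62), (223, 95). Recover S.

23836297493

From S ≡ 15 (mod 67) write S = 15 + 67t. Substituting into S ≡ 24 (mod 41) gives 67t ≡ 9 (mod 41), and since 26⁻¹ ≡ 30 (mod 41), t ≡ 24. Hence S ≡ 15 + 67·24 = 1623 (mod 2747).
From S ≡ 1623 (mod 2747) write S = 1623 + 2747t. Substituting into S ≡ 78 (mod 229) gives 2747t ≡ 58 (mod 229), and since 228⁻¹ ≡ 228 (mod 229), t ≡ 171. Hence S ≡ 1623 + 2747·171 = 471360 (mod 629063).
From S ≡ 471360 (mod 629063) write S = 471360 + 629063t. Substituting into S ≡ 62 (mod 181) gives 629063t ≡ 26 (mod 181), and since 88⁻¹ ≡ 72 (mod 181), t ≡ 62. Hence S ≡ 471360 + 629063·62 = 39473266 (mod 113860403).
From S ≡ 39473266 (mod 113860403) write S = 39473266 + 113860403t. Substituting into S ≡ 95 (mod 223) gives 113860403t ≡ 59 (mod 223), and since 171⁻¹ ≡ 30 (mod 223), t ≡ 209. Hence S ≡ 39473266 + 113860403·209 = 23836297493 (mod 25390869869).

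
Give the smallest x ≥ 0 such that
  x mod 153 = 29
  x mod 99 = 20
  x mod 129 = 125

Combine the congruences pairwise.
gcd(153, 99) = 9 and 9 | (20 − 29), so the pair is consistent; merging gives x ≡ 1406 (mod 1683), where 1683 = lcm(153, 99).
gcd(1683, 129) = 3 and 3 | (125 − 1406), so the pair is consistent; merging gives x ≡ 40115 (mod 72369), where 72369 = lcm(1683, 129).
The solution is unique modulo lcm(153, 99, 129) = 72369.

40115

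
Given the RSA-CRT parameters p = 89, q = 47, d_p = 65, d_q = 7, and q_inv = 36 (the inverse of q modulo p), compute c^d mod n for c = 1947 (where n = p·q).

3034

m₁ = c^(d_p) mod p: c ≡ 78 (mod 89), and 78^65 mod 89 = 8.
m₂ = c^(d_q) mod q: c ≡ 20 (mod 47), and 20^7 mod 47 = 26.
h = q_inv·(m₁ − m₂) mod p = 36·(8 − 26) mod 89 = 64.
m = m₂ + h·q = 26 + 64·47 = 3034.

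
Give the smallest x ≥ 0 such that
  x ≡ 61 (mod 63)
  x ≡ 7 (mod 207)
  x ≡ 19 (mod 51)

7873

gcd(63, 207) = 9 and 9 | (7 − 61), so the pair is consistent; merging gives x ≡ 628 (mod 1449), where 1449 = lcm(63, 207).
gcd(1449, 51) = 3 and 3 | (19 − 628), so the pair is consistent; merging gives x ≡ 7873 (mod 24633), where 24633 = lcm(1449, 51).
The solution is unique modulo lcm(63, 207, 51) = 24633.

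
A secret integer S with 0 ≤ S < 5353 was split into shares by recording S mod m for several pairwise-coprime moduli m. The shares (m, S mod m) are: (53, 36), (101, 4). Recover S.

From S ≡ 36 (mod 53) write S = 36 + 53t. Substituting into S ≡ 4 (mod 101) gives 53t ≡ 69 (mod 101), and since 53⁻¹ ≡ 61 (mod 101), t ≡ 68. Hence S ≡ 36 + 53·68 = 3640 (mod 5353).

3640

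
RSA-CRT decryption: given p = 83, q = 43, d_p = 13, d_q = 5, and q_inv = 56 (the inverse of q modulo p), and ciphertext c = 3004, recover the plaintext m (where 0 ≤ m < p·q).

1770

m₁ = c^(d_p) mod p: c ≡ 16 (mod 83), and 16^13 mod 83 = 27.
m₂ = c^(d_q) mod q: c ≡ 37 (mod 43), and 37^5 mod 43 = 7.
h = q_inv·(m₁ − m₂) mod p = 56·(27 − 7) mod 83 = 41.
m = m₂ + h·q = 7 + 41·43 = 1770.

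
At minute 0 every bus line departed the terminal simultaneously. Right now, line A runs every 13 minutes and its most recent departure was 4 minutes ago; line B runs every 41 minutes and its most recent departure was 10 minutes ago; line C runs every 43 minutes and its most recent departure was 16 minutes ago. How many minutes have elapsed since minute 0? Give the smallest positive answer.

The moduli are pairwise coprime; N = 13·41·43 = 22919.
N/13 = 1763; 1763 ≡ 8 (mod 13); 8·5 ≡ 1, so inverse 5.
N/41 = 559; 559 ≡ 26 (mod 41); 26·30 ≡ 1, so inverse 30.
N/43 = 533; 533 ≡ 17 (mod 43); 17·38 ≡ 1, so inverse 38.
t ≡ 4·1763·5 + 10·559·30 + 16·533·38 = 527024.
527024 mod 22919 = 22806.

22806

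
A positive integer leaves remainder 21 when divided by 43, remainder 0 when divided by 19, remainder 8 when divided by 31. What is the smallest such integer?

From m ≡ 21 (mod 43) write m = 21 + 43t. Substituting into m ≡ 0 (mod 19) gives 43t ≡ 17 (mod 19), and since 5⁻¹ ≡ 4 (mod 19), t ≡ 11. Hence m ≡ 21 + 43·11 = 494 (mod 817).
From m ≡ 494 (mod 817) write m = 494 + 817t. Substituting into m ≡ 8 (mod 31) gives 817t ≡ 10 (mod 31), and since 11⁻¹ ≡ 17 (mod 31), t ≡ 15. Hence m ≡ 494 + 817·15 = 12749 (mod 25327).

12749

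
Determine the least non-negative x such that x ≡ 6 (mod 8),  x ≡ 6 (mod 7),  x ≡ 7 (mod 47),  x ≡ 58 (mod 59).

143310

From x ≡ 6 (mod 8) write x = 6 + 8t. Substituting into x ≡ 6 (mod 7) gives 8t ≡ 0 (mod 7), and since 1⁻¹ ≡ 1 (mod 7), t ≡ 0. Hence x ≡ 6 + 8·0 = 6 (mod 56).
From x ≡ 6 (mod 56) write x = 6 + 56t. Substituting into x ≡ 7 (mod 47) gives 56t ≡ 1 (mod 47), and since 9⁻¹ ≡ 21 (mod 47), t ≡ 21. Hence x ≡ 6 + 56·21 = 1182 (mod 2632).
From x ≡ 1182 (mod 2632) write x = 1182 + 2632t. Substituting into x ≡ 58 (mod 59) gives 2632t ≡ 56 (mod 59), and since 36⁻¹ ≡ 41 (mod 59), t ≡ 54. Hence x ≡ 1182 + 2632·54 = 143310 (mod 155288).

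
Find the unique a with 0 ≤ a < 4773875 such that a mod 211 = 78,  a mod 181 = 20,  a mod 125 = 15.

2899640

The moduli are pairwise coprime; N = 211·181·125 = 4773875.
N/211 = 22625; 22625 ≡ 48 (mod 211); 48·22 ≡ 1, so inverse 22.
N/181 = 26375; 26375 ≡ 130 (mod 181); 130·110 ≡ 1, so inverse 110.
N/125 = 38191; 38191 ≡ 66 (mod 125); 66·36 ≡ 1, so inverse 36.
a ≡ 78·22625·22 + 20·26375·110 + 15·38191·36 = 117472640.
117472640 mod 4773875 = 2899640.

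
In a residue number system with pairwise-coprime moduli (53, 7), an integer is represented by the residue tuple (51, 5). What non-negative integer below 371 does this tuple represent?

369

From x ≡ 51 (mod 53) write x = 51 + 53t. Substituting into x ≡ 5 (mod 7) gives 53t ≡ 3 (mod 7), and since 4⁻¹ ≡ 2 (mod 7), t ≡ 6. Hence x ≡ 51 + 53·6 = 369 (mod 371).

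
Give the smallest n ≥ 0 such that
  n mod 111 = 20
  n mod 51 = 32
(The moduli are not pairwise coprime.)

gcd(111, 51) = 3 and 3 | (32 − 20), so the pair is consistent; merging gives n ≡ 797 (mod 1887), where 1887 = lcm(111, 51).
The solution is unique modulo lcm(111, 51) = 1887.

797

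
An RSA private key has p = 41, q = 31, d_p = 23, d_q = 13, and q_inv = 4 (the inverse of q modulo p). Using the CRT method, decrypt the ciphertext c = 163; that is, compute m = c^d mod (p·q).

m₁ = c^(d_p) mod p: c ≡ 40 (mod 41), and 40^23 mod 41 = 40.
m₂ = c^(d_q) mod q: c ≡ 8 (mod 31), and 8^13 mod 31 = 16.
h = q_inv·(m₁ − m₂) mod p = 4·(40 − 16) mod 41 = 14.
m = m₂ + h·q = 16 + 14·31 = 450.

450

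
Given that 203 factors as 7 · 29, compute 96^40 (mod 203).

198

Mod 7: 96 ≡ 5; by Fermat, exponent reduces to 40 mod 6 = 4; 5^4 ≡ 2 (mod 7).
Mod 29: 96 ≡ 9; by Fermat, exponent reduces to 40 mod 28 = 12; 9^12 ≡ 24 (mod 29).
Combine by CRT: x ≡ 2 (mod 7), x ≡ 24 (mod 29) ⇒ x ≡ 198 (mod 203).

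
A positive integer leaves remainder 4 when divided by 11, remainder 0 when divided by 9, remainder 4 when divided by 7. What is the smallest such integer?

81

The moduli are pairwise coprime; M = 11·9·7 = 693.
M/11 = 63; 63 ≡ 8 (mod 11); 8·7 ≡ 1, so inverse 7.
M/9 = 77; 77 ≡ 5 (mod 9); 5·2 ≡ 1, so inverse 2.
M/7 = 99; 99 ≡ 1 (mod 7), inverse 1.
n ≡ 4·63·7 + 0·77·2 + 4·99·1 = 2160.
2160 mod 693 = 81.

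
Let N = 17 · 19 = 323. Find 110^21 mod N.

145

Mod 17: 110 ≡ 8; by Fermat, exponent reduces to 21 mod 16 = 5; 8^5 ≡ 9 (mod 17).
Mod 19: 110 ≡ 15; by Fermat, exponent reduces to 21 mod 18 = 3; 15^3 ≡ 12 (mod 19).
Combine by CRT: x ≡ 9 (mod 17), x ≡ 12 (mod 19) ⇒ x ≡ 145 (mod 323).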